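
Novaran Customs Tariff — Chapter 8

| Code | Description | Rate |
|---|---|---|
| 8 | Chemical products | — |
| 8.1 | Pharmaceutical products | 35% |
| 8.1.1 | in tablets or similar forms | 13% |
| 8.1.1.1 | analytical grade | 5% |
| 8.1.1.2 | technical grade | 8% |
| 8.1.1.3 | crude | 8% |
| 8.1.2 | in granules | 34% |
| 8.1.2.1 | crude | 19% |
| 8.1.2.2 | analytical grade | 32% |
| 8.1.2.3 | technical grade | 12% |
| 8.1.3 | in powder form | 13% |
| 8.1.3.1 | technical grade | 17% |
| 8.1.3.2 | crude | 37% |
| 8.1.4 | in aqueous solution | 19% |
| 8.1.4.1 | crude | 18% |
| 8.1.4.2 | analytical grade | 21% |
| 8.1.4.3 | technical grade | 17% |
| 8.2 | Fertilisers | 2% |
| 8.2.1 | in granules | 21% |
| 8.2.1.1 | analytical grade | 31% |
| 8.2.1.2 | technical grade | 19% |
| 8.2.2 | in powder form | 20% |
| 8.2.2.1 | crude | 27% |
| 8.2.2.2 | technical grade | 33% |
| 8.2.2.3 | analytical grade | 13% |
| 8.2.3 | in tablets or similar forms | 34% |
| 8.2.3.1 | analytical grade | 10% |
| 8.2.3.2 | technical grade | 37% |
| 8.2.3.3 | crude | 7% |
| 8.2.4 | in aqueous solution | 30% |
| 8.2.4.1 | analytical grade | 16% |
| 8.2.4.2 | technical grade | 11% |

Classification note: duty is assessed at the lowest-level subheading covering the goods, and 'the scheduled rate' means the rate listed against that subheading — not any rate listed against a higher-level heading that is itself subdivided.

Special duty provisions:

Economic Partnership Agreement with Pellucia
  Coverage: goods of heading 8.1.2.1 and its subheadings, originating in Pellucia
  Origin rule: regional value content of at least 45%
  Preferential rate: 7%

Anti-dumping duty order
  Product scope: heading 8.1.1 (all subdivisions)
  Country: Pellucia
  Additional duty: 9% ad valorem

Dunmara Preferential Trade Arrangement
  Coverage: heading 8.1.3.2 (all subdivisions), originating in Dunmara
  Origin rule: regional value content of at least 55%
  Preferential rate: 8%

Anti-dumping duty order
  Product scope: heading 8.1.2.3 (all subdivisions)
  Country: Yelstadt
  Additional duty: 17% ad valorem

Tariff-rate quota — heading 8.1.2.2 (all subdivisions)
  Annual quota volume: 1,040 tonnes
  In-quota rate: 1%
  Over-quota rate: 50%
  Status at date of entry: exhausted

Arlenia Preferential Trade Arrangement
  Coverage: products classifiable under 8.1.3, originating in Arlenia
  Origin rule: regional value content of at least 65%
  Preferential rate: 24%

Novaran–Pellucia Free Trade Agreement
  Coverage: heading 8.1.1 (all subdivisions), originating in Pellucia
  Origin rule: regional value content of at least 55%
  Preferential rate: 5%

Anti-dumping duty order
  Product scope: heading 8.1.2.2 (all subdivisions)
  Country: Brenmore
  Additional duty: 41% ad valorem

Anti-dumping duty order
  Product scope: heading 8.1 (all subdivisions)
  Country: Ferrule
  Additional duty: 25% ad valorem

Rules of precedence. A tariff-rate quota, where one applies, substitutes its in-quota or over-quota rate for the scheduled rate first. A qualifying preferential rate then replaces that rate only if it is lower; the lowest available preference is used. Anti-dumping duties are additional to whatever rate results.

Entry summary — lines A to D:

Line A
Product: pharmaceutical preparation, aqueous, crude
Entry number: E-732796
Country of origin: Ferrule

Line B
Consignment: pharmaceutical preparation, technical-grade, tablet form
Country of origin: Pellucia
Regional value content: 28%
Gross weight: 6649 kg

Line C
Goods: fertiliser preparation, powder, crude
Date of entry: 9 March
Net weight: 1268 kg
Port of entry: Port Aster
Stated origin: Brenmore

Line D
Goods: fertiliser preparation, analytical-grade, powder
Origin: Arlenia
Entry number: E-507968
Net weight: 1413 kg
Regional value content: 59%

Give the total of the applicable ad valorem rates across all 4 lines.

100%

Line A: pharmaceutical → 8.1; aqueous → 8.1.4; crude → 8.1.4.1. Scheduled 18%. anti-dumping (Ferrule, 8.1): +25%; total 18% + 25% = 43%. → 43%.
Line B: pharmaceutical → 8.1; tablet form → 8.1.1; technical-grade → 8.1.1.2. Scheduled 8%. Pellucia agreement on 8.1.2.1: 8.1.1.2 not covered; Pellucia agreement on 8.1.1: RVC < 55%; anti-dumping (Pellucia, 8.1.1): +9%; total 8% + 9% = 17%. → 17%.
Line C: fertiliser → 8.2; powder → 8.2.2; crude → 8.2.2.1. Scheduled 27%. No special measure applies. → 27%.
Line D: fertiliser → 8.2; powder → 8.2.2; analytical-grade → 8.2.2.3. Scheduled 13%. Arlenia agreement on 8.1.3: 8.2.2.3 not covered. → 13%.
Sum: 43% + 17% + 27% + 13% = 100%.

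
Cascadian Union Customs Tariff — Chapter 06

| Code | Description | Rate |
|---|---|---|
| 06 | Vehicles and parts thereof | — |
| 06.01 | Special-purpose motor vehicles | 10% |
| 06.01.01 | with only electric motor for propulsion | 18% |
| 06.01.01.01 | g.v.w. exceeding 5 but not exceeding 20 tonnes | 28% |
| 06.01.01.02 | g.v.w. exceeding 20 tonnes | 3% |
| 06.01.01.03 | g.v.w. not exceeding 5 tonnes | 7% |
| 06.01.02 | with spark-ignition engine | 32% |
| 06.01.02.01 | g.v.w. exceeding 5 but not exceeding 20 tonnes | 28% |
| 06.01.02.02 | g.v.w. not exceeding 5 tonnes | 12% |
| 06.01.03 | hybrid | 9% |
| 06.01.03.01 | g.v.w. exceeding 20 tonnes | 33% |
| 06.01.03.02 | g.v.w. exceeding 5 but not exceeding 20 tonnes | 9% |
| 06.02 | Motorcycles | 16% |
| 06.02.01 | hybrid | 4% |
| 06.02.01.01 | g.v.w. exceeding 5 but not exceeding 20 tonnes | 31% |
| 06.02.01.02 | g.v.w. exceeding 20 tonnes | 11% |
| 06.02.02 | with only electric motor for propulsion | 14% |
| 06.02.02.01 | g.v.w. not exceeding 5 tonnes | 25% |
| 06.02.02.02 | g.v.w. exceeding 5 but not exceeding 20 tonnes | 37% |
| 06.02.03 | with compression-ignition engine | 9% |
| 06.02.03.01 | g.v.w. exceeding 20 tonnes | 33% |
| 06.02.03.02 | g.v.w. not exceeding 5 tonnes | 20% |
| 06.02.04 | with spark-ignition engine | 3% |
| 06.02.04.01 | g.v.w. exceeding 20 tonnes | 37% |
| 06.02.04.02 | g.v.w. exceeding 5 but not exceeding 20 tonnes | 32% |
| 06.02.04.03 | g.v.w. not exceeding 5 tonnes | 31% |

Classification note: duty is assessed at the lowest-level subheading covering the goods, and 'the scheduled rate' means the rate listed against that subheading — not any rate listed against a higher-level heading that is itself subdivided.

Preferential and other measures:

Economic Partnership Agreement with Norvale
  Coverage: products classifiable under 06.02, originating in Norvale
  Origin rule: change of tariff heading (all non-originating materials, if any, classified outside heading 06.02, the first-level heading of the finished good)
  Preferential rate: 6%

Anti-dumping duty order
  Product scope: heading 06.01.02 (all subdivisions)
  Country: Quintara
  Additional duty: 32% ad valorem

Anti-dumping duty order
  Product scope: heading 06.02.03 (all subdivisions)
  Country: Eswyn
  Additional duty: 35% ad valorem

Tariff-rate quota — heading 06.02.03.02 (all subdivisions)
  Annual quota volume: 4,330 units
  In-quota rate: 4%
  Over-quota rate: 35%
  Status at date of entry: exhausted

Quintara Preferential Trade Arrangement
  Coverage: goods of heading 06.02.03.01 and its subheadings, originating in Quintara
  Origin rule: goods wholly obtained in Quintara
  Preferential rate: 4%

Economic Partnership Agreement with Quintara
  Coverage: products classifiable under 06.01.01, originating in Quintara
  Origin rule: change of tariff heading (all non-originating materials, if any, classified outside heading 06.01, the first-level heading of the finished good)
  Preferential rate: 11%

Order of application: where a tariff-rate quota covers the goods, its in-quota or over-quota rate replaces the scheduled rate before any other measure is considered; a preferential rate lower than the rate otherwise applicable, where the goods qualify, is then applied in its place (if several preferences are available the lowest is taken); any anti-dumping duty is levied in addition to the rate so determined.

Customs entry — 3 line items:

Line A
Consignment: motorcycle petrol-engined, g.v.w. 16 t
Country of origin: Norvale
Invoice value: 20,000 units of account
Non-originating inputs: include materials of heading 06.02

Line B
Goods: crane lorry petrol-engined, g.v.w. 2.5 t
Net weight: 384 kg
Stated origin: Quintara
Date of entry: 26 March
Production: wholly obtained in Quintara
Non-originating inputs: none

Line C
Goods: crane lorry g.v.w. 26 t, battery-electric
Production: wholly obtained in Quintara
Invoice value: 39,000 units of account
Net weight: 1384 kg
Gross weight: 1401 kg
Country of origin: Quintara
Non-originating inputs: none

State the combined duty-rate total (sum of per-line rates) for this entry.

Line A: motorcycle → 06.02; petrol-engined → 06.02.04; g.v.w. 16 t → 06.02.04.02. Scheduled 32%. Norvale agreement on 06.02: CTH not met. → 32%.
Line B: crane lorry → 06.01; petrol-engined → 06.01.02; g.v.w. 2.5 t → 06.01.02.02. Scheduled 12%. Quintara agreement on 06.02.03.01: 06.01.02.02 not covered; Quintara agreement on 06.01.01: 06.01.02.02 not covered; anti-dumping (Quintara, 06.01.02): +32%; total 12% + 32% = 44%. → 44%.
Line C: crane lorry → 06.01; battery-electric → 06.01.01; g.v.w. 26 t → 06.01.01.02. Scheduled 3%. Quintara agreement on 06.02.03.01: 06.01.01.02 not covered; Quintara agreement on 06.01.01: CTH met → 11% available; preference 11% not lower than 3% → no reduction. → 3%.
Sum: 32% + 44% + 3% = 79%.

79%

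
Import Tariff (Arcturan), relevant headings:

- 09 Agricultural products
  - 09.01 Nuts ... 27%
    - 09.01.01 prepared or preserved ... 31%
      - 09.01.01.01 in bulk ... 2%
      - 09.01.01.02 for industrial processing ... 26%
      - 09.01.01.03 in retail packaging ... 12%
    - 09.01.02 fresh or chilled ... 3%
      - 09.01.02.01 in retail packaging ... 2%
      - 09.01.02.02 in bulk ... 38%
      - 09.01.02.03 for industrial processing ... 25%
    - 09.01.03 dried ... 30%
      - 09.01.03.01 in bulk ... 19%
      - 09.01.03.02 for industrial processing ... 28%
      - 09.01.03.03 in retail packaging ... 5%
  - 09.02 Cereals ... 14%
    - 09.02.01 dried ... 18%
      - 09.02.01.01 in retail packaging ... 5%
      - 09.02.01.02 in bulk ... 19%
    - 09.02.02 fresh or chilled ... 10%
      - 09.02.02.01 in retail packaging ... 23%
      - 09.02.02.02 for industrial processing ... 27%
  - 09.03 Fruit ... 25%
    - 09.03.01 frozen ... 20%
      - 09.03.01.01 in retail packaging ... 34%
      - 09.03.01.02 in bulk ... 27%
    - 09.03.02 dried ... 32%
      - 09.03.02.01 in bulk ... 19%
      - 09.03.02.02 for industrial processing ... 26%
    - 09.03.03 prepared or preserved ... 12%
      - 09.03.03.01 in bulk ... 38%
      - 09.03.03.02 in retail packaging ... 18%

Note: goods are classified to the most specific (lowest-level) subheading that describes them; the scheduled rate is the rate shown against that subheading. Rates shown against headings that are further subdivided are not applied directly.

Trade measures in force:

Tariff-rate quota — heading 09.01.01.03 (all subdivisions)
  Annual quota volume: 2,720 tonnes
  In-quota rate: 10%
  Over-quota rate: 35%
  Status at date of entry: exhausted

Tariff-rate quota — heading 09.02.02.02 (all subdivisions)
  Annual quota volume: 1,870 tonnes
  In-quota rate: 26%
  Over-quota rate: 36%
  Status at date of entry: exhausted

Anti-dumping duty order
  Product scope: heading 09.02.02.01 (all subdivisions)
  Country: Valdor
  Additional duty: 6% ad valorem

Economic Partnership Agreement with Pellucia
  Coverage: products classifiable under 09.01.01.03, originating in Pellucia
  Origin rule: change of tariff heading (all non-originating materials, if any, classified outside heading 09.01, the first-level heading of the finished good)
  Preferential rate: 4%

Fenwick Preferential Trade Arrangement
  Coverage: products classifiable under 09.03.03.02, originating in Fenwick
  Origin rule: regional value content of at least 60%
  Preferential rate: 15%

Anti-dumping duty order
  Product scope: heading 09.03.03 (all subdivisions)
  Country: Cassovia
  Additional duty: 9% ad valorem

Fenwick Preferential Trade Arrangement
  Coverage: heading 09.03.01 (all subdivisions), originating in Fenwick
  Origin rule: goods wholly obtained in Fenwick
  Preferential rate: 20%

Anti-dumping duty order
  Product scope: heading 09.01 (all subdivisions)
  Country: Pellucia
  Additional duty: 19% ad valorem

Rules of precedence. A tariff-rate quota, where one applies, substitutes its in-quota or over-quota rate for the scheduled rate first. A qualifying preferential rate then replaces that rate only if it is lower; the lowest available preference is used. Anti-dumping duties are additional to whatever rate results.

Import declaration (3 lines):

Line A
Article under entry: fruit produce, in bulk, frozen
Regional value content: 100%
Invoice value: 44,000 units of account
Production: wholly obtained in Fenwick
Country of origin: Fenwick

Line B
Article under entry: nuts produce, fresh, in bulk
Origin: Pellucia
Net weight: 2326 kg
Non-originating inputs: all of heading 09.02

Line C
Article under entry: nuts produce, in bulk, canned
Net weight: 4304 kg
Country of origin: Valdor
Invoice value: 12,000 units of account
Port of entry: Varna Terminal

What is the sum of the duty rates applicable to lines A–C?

Line A: fruit → 09.03; frozen → 09.03.01; in bulk → 09.03.01.02. Scheduled 27%. Fenwick agreement on 09.03.03.02: 09.03.01.02 not covered; Fenwick agreement on 09.03.01: wholly obtained → 20% available; preferential 20%. → 20%.
Line B: nuts → 09.01; fresh → 09.01.02; in bulk → 09.01.02.02. Scheduled 38%. Pellucia agreement on 09.01.01.03: 09.01.02.02 not covered; anti-dumping (Pellucia, 09.01): +19%; total 38% + 19% = 57%. → 57%.
Line C: nuts → 09.01; canned → 09.01.01; in bulk → 09.01.01.01. Scheduled 2%. No special measure applies. → 2%.
Sum: 20% + 57% + 2% = 79%.

79%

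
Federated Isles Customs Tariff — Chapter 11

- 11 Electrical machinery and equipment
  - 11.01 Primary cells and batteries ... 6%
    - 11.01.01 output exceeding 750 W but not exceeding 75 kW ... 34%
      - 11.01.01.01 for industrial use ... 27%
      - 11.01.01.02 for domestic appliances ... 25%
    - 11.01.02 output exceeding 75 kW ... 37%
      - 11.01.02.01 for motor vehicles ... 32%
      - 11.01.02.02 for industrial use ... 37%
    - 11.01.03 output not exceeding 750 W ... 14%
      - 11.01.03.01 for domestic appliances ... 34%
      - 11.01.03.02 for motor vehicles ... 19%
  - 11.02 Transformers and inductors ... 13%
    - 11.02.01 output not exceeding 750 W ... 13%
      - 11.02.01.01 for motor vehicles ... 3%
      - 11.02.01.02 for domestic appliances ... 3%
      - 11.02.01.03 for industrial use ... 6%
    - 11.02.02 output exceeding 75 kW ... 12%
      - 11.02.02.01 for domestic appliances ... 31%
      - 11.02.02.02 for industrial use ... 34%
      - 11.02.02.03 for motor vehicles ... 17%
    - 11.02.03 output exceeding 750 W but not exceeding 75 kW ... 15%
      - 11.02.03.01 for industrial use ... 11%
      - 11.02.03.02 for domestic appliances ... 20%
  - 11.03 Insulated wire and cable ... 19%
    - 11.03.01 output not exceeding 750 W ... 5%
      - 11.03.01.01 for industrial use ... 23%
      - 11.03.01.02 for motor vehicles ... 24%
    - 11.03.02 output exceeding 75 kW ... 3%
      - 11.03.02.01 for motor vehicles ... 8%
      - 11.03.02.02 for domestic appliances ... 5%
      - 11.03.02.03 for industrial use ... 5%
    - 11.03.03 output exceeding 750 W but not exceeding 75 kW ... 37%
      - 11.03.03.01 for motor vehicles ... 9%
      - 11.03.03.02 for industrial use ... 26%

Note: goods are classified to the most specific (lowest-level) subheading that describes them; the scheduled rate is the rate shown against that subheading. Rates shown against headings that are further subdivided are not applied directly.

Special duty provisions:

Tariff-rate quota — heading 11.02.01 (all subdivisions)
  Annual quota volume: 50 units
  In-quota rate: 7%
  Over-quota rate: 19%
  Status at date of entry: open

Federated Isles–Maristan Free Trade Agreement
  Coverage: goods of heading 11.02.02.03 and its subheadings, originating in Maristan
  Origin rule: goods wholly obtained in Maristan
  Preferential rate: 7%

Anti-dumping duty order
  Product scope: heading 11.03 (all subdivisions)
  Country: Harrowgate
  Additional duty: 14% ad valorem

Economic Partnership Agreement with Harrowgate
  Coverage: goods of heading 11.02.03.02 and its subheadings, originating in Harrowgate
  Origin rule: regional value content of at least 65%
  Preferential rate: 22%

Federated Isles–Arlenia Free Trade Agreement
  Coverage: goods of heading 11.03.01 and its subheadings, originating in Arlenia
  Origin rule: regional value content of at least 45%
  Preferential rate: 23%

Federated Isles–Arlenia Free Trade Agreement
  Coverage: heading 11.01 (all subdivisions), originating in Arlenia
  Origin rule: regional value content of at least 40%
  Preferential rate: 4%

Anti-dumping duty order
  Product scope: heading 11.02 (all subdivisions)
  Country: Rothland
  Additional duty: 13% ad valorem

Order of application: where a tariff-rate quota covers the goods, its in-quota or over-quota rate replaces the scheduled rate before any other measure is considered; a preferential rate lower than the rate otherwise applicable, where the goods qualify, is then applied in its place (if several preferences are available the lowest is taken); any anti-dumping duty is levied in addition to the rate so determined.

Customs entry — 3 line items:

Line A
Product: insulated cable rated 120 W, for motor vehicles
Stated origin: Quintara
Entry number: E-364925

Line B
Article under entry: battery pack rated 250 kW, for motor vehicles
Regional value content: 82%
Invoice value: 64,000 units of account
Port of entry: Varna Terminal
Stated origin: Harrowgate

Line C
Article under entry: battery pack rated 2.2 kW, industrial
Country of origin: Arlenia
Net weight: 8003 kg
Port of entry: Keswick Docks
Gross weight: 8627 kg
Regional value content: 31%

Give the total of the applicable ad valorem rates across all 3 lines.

Line A: insulated cable → 11.03; rated 120 W → 11.03.01; for motor vehicles → 11.03.01.02. Scheduled 24%. No special measure applies. → 24%.
Line B: battery pack → 11.01; rated 250 kW → 11.01.02; for motor vehicles → 11.01.02.01. Scheduled 32%. Harrowgate agreement on 11.02.03.02: 11.01.02.01 not covered. → 32%.
Line C: battery pack → 11.01; rated 2.2 kW → 11.01.01; industrial → 11.01.01.01. Scheduled 27%. Arlenia agreement on 11.03.01: 11.01.01.01 not covered; Arlenia agreement on 11.01: RVC < 40%. → 27%.
Sum: 24% + 32% + 27% = 83%.

83%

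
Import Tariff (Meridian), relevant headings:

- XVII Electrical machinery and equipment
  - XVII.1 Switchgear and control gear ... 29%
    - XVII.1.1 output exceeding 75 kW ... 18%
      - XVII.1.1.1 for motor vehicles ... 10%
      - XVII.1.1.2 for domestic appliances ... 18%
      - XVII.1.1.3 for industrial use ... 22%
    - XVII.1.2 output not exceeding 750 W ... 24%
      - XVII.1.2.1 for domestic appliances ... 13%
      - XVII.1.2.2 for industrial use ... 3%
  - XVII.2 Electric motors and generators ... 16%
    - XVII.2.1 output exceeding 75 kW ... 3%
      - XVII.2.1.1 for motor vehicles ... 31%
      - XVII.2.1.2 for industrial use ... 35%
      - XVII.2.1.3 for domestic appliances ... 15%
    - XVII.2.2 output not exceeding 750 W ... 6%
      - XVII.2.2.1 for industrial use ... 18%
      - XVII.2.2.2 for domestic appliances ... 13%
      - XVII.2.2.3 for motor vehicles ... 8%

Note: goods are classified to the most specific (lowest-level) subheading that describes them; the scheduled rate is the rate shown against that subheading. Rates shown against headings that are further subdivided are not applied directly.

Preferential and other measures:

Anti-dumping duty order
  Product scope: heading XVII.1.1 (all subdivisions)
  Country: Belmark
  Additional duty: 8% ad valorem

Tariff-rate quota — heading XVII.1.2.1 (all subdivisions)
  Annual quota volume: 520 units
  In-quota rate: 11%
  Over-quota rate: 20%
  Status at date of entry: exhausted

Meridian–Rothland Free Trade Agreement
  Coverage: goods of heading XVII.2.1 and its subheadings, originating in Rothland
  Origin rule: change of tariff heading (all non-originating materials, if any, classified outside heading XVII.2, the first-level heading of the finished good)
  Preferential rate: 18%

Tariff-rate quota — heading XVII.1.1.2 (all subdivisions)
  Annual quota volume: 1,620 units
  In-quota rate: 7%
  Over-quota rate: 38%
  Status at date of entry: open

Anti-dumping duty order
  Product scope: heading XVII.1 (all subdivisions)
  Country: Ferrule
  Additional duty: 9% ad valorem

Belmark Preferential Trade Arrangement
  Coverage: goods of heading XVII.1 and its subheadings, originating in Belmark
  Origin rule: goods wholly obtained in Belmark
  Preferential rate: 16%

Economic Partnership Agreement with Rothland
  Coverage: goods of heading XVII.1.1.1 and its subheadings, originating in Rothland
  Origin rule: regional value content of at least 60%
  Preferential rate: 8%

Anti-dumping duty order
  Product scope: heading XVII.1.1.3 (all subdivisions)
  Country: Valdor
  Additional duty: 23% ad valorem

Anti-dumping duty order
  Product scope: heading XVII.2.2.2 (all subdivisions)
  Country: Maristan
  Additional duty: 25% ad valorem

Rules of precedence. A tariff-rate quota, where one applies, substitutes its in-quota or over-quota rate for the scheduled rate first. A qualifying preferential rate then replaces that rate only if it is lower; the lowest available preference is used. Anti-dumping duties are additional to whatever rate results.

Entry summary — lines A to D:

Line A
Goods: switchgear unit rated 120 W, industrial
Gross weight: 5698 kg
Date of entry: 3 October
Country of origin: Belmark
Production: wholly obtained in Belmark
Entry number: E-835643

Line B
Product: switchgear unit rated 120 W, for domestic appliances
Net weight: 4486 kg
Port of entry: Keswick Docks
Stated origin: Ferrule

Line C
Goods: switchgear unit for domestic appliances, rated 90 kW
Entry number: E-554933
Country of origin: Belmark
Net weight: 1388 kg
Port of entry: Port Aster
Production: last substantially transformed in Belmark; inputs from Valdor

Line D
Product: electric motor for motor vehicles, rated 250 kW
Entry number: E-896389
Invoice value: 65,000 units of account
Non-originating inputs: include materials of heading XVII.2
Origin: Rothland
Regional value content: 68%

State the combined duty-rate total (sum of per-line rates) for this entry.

Line A: switchgear unit → XVII.1; rated 120 W → XVII.1.2; industrial → XVII.1.2.2. Scheduled 3%. Belmark agreement on XVII.1: wholly obtained → 16% available; preference 16% not lower than 3% → no reduction. → 3%.
Line B: switchgear unit → XVII.1; rated 120 W → XVII.1.2; for domestic appliances → XVII.1.2.1. Scheduled 13%. quota on XVII.1.2.1 exhausted → over-quota 20%; anti-dumping (Ferrule, XVII.1): +9%; total 20% + 9% = 29%. → 29%.
Line C: switchgear unit → XVII.1; rated 90 kW → XVII.1.1; for domestic appliances → XVII.1.1.2. Scheduled 18%. quota on XVII.1.1.2 open → in-quota 7%; Belmark agreement on XVII.1: not wholly obtained; anti-dumping (Belmark, XVII.1.1): +8%; total 7% + 8% = 15%. → 15%.
Line D: electric motor → XVII.2; rated 250 kW → XVII.2.1; for motor vehicles → XVII.2.1.1. Scheduled 31%. Rothland agreement on XVII.2.1: CTH not met; Rothland agreement on XVII.1.1.1: XVII.2.1.1 not covered. → 31%.
Sum: 3% + 29% + 15% + 31% = 78%.

78%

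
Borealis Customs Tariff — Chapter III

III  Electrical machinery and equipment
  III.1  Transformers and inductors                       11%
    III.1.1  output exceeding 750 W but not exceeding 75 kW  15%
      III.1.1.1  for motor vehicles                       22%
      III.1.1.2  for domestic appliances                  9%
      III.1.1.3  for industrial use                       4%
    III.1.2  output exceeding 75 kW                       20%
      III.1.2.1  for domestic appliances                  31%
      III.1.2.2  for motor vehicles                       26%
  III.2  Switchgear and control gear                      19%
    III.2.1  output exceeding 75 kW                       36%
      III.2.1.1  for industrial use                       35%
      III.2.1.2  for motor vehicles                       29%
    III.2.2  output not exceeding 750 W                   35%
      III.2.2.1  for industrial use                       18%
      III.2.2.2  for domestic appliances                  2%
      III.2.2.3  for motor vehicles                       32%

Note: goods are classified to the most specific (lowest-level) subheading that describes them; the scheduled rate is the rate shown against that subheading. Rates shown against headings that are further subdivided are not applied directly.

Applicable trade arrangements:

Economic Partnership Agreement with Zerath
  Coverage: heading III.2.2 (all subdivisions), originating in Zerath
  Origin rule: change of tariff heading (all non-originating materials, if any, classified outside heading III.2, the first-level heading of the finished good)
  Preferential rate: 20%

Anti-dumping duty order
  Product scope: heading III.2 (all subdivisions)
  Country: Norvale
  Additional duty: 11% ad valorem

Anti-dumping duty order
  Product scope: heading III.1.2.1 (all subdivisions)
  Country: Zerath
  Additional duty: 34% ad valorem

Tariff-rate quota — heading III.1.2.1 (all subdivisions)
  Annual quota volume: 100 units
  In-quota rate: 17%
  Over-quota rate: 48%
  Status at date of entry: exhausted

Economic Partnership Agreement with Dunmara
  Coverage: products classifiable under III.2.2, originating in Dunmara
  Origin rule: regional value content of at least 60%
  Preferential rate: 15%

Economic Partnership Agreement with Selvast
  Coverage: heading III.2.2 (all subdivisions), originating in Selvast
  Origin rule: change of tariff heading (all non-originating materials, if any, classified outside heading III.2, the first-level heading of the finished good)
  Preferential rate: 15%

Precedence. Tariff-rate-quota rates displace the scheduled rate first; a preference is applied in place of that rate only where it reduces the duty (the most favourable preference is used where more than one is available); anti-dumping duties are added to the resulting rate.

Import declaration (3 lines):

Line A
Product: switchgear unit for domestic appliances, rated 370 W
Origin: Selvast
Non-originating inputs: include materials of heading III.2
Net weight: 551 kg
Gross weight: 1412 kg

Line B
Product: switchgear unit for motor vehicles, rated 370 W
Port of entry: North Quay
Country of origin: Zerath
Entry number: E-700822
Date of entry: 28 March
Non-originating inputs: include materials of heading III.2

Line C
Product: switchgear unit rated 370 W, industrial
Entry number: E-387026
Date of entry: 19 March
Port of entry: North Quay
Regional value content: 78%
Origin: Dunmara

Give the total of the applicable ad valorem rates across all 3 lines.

Line A: switchgear unit → III.2; rated 370 W → III.2.2; for domestic appliances → III.2.2.2. Scheduled 2%. Selvast agreement on III.2.2: CTH not met. → 2%.
Line B: switchgear unit → III.2; rated 370 W → III.2.2; for motor vehicles → III.2.2.3. Scheduled 32%. Zerath agreement on III.2.2: CTH not met. → 32%.
Line C: switchgear unit → III.2; rated 370 W → III.2.2; industrial → III.2.2.1. Scheduled 18%. Dunmara agreement on III.2.2: RVC ≥ 60% → 15% available; preferential 15%. → 15%.
Sum: 2% + 32% + 15% = 49%.

49%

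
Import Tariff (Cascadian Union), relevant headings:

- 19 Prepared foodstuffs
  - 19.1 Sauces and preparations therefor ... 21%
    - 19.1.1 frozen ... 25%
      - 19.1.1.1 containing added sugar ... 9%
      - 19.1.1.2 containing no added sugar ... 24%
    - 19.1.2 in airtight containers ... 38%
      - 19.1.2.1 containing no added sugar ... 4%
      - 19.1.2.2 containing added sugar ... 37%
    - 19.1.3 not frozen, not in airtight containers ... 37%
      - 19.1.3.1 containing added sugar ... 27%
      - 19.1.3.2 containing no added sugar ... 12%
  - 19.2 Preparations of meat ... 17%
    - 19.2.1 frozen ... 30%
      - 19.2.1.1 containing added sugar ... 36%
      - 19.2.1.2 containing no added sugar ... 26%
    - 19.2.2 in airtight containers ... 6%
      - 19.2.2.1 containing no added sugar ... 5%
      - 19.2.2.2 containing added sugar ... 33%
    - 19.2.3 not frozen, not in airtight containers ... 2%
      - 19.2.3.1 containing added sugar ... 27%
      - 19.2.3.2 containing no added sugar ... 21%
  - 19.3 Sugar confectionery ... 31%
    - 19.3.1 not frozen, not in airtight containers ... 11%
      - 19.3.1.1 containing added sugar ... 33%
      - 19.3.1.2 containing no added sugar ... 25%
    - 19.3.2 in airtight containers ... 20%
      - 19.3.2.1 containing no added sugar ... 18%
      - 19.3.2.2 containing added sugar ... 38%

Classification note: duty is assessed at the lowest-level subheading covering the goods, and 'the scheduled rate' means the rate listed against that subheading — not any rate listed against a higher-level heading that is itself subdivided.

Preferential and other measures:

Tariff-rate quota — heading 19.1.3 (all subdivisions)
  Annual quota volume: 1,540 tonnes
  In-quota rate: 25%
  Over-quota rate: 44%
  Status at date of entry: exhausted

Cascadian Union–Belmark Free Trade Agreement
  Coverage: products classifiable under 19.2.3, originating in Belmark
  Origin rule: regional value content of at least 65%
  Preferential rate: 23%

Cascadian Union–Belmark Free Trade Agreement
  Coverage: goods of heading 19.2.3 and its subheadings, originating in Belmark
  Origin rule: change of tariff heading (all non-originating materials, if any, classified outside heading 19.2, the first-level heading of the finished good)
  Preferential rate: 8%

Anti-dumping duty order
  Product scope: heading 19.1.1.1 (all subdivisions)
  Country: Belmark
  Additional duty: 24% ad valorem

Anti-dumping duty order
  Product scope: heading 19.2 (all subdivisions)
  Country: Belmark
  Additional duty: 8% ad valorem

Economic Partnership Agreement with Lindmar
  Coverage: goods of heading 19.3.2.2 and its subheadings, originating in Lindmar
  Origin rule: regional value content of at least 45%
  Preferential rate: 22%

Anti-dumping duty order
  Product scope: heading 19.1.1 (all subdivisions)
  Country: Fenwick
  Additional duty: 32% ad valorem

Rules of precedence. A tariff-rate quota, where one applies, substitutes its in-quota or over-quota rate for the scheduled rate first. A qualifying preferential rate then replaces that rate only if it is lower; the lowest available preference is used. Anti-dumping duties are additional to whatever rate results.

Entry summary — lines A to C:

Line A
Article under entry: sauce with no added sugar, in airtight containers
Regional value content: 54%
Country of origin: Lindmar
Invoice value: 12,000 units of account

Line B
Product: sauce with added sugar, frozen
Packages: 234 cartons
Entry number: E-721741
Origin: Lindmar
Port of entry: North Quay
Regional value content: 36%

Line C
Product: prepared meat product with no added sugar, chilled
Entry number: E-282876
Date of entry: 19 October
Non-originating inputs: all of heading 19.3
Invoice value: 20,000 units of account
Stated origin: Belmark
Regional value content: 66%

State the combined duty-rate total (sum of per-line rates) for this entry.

Line A: sauce → 19.1; in airtight containers → 19.1.2; with no added sugar → 19.1.2.1. Scheduled 4%. Lindmar agreement on 19.3.2.2: 19.1.2.1 not covered. → 4%.
Line B: sauce → 19.1; frozen → 19.1.1; with added sugar → 19.1.1.1. Scheduled 9%. Lindmar agreement on 19.3.2.2: 19.1.1.1 not covered. → 9%.
Line C: prepared meat product → 19.2; chilled → 19.2.3; with no added sugar → 19.2.3.2. Scheduled 21%. Belmark agreement on 19.2.3: RVC ≥ 65% → 23% available; Belmark agreement on 19.2.3: CTH met → 8% available; preferential 8%; anti-dumping (Belmark, 19.2): +8%; total 8% + 8% = 16%. → 16%.
Sum: 4% + 9% + 16% = 29%.

29%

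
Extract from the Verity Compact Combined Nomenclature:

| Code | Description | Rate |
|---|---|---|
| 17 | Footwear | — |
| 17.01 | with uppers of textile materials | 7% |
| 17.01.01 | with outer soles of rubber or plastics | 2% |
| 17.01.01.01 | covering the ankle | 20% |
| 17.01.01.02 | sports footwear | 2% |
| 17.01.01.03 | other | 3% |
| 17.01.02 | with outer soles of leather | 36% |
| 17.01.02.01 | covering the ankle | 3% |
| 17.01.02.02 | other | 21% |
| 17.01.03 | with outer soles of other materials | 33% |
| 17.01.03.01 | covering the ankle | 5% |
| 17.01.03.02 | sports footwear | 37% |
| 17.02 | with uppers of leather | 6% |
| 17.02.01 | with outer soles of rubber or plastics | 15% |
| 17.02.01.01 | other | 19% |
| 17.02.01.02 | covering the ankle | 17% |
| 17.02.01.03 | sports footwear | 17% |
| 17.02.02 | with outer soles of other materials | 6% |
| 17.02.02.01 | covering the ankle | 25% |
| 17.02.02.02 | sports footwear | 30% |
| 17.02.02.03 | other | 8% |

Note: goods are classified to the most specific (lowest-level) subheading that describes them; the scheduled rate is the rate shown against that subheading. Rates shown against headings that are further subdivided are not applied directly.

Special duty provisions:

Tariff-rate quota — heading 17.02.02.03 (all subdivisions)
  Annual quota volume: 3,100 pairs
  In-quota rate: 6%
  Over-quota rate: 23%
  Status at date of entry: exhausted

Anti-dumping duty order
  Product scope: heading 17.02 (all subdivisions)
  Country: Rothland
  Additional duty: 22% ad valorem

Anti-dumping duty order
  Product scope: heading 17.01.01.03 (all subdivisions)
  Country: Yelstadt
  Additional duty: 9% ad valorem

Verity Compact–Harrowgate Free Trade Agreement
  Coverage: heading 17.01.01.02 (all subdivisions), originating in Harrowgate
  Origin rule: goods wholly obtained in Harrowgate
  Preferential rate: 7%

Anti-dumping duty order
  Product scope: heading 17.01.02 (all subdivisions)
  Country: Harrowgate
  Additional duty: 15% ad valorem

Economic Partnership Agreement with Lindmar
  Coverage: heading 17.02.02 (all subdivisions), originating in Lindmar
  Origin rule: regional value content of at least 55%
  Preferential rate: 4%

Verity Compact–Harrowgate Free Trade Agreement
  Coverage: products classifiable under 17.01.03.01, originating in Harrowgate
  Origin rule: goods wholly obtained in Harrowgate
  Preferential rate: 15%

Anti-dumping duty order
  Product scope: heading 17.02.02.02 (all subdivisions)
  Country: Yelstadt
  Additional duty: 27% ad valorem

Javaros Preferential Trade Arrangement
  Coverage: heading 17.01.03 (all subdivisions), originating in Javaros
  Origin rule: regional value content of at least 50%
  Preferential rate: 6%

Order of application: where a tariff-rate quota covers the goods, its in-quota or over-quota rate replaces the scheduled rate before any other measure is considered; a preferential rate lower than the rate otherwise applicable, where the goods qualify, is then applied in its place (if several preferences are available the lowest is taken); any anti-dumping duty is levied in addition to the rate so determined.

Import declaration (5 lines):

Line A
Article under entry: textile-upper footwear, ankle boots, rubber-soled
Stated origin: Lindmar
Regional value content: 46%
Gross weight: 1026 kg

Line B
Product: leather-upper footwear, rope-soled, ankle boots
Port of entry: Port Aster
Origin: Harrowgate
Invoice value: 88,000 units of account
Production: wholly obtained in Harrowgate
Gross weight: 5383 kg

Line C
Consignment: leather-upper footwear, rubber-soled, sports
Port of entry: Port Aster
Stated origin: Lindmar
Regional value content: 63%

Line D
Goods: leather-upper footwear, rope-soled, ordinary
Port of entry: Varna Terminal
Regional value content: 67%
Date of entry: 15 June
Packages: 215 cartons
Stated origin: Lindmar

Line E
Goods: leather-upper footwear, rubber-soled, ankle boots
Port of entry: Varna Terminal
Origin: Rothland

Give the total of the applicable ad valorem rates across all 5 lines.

105%

Line A: textile-upper → 17.01; rubber-soled → 17.01.01; ankle boots → 17.01.01.01. Scheduled 20%. Lindmar agreement on 17.02.02: 17.01.01.01 not covered. → 20%.
Line B: leather-upper → 17.02; rope-soled → 17.02.02; ankle boots → 17.02.02.01. Scheduled 25%. Harrowgate agreement on 17.01.01.02: 17.02.02.01 not covered; Harrowgate agreement on 17.01.03.01: 17.02.02.01 not covered. → 25%.
Line C: leather-upper → 17.02; rubber-soled → 17.02.01; sports → 17.02.01.03. Scheduled 17%. Lindmar agreement on 17.02.02: 17.02.01.03 not covered. → 17%.
Line D: leather-upper → 17.02; rope-soled → 17.02.02; ordinary → 17.02.02.03. Scheduled 8%. quota on 17.02.02.03 exhausted → over-quota 23%; Lindmar agreement on 17.02.02: RVC ≥ 55% → 4% available; preferential 4%. → 4%.
Line E: leather-upper → 17.02; rubber-soled → 17.02.01; ankle boots → 17.02.01.02. Scheduled 17%. anti-dumping (Rothland, 17.02): +22%; total 17% + 22% = 39%. → 39%.
Sum: 20% + 25% + 17% + 4% + 39% = 105%.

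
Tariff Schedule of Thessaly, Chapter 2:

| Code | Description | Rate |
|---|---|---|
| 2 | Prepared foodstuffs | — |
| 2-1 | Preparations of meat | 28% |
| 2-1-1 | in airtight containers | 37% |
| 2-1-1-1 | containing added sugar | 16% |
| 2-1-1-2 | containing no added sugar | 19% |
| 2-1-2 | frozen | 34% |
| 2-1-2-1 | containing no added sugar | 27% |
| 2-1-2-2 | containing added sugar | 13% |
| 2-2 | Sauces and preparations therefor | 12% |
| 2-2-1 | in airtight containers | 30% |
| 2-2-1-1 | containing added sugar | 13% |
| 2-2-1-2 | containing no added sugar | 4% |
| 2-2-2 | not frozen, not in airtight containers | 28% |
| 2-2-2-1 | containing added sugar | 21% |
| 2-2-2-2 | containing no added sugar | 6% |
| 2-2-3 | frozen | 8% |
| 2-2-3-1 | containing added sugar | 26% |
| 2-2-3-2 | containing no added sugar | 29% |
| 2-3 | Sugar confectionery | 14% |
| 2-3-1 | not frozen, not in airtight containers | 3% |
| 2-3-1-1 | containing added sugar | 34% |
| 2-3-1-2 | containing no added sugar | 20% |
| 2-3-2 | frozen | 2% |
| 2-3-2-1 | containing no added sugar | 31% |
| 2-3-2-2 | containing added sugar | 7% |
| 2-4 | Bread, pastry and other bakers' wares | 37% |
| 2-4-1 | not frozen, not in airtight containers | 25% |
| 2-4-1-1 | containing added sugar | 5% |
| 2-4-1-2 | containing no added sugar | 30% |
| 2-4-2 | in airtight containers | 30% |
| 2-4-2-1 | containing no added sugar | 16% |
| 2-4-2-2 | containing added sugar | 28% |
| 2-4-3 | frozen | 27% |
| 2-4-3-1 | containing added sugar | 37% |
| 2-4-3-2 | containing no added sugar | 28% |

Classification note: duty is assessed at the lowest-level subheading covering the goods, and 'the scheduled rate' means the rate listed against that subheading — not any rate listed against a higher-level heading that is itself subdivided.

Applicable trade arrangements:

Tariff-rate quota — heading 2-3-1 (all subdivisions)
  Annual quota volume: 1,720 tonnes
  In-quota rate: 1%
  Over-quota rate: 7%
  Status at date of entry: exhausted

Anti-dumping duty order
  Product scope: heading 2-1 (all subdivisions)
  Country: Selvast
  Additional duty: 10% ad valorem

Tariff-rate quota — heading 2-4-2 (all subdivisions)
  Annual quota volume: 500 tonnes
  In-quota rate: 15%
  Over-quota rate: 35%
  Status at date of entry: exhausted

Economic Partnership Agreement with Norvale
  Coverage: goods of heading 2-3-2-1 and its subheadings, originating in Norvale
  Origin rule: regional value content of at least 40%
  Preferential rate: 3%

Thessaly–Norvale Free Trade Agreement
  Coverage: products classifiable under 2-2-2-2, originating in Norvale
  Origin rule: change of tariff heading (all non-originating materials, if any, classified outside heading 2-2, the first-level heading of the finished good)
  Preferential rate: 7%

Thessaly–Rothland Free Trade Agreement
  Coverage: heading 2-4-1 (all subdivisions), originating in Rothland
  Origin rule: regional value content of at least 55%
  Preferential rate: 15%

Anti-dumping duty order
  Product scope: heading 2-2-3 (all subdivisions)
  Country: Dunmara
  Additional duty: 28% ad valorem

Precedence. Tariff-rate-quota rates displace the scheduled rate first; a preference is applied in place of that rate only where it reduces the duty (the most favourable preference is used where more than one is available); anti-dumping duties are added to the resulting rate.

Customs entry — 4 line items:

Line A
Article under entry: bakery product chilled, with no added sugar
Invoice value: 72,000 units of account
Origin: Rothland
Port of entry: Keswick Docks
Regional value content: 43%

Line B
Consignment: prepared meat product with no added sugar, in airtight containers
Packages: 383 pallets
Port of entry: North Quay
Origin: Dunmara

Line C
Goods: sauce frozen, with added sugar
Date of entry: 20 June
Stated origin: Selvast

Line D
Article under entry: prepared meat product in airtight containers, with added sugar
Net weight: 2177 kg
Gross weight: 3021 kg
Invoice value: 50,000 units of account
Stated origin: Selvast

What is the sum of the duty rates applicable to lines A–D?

Line A: bakery product → 2-4; chilled → 2-4-1; with no added sugar → 2-4-1-2. Scheduled 30%. Rothland agreement on 2-4-1: RVC < 55%. → 30%.
Line B: prepared meat product → 2-1; in airtight containers → 2-1-1; with no added sugar → 2-1-1-2. Scheduled 19%. No special measure applies. → 19%.
Line C: sauce → 2-2; frozen → 2-2-3; with added sugar → 2-2-3-1. Scheduled 26%. No special measure applies. → 26%.
Line D: prepared meat product → 2-1; in airtight containers → 2-1-1; with added sugar → 2-1-1-1. Scheduled 16%. anti-dumping (Selvast, 2-1): +10%; total 16% + 10% = 26%. → 26%.
Sum: 30% + 19% + 26% + 26% = 101%.

101%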